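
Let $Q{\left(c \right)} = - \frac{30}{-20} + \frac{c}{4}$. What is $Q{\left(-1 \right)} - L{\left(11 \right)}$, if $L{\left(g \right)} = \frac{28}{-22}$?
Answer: $\frac{111}{44} \approx 2.5227$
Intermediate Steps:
$L{\left(g \right)} = - \frac{14}{11}$ ($L{\left(g \right)} = 28 \left(- \frac{1}{22}\right) = - \frac{14}{11}$)
$Q{\left(c \right)} = \frac{3}{2} + \frac{c}{4}$ ($Q{\left(c \right)} = \left(-30\right) \left(- \frac{1}{20}\right) + c \frac{1}{4} = \frac{3}{2} + \frac{c}{4}$)
$Q{\left(-1 \right)} - L{\left(11 \right)} = \left(\frac{3}{2} + \frac{1}{4} \left(-1\right)\right) - - \frac{14}{11} = \left(\frac{3}{2} - \frac{1}{4}\right) + \frac{14}{11} = \frac{5}{4} + \frac{14}{11} = \frac{111}{44}$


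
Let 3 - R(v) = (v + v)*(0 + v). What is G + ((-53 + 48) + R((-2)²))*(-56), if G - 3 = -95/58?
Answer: 110511/58 ≈ 1905.4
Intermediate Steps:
R(v) = 3 - 2*v² (R(v) = 3 - (v + v)*(0 + v) = 3 - 2*v*v = 3 - 2*v²)
G = 79/58 (G = 3 - 95/58 = 79/58 ≈ 1.3621)
G + ((-53 + 48) + R((-2)²))*(-56) = 79/58 + ((-53 + 48) + (3 - 2*((-2)²)²))*(-56) = 79/58 + (-5 + (3 - 2*4²))*(-56) = 79/58 + (-5 + (3 - 2*16))*(-56) = 79/58 + (-5 + (3 - 32))*(-56) = 79/58 + (-5 - 29)*(-56) = 79/58 - 34*(-56) = 79/58 + 1904 = 110511/58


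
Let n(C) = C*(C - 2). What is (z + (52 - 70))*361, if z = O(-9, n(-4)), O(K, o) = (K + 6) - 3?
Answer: -8664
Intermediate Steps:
n(C) = C*(-2 + C)
O(K, o) = 3 + K (O(K, o) = (6 + K) - 3 = 3 + K)
z = -6 (z = 3 - 9 = -6)
(z + (52 - 70))*361 = (-6 + (52 - 70))*361 = (-6 - 18)*361 = -24*361 = -8664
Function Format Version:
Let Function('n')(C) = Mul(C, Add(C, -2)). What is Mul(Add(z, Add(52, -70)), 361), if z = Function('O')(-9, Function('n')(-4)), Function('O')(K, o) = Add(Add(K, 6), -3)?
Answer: -8664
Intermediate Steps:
Function('n')(C) = Mul(C, Add(-2, C))
Function('O')(K, o) = Add(3, K) (Function('O')(K, o) = Add(Add(6, K), -3) = Add(3, K))
z = -6 (z = Add(3, -9) = -6)
Mul(Add(z, Add(52, -70)), 361) = Mul(Add(-6, Add(52, -70)), 361) = Mul(Add(-6, -18), 361) = Mul(-24, 361) = -8664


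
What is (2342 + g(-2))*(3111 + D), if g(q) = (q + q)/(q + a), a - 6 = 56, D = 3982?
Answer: 249169997/15 ≈ 1.6611e+7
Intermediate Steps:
a = 62 (a = 6 + 56 = 62)
g(q) = 2*q/(62 + q) (g(q) = (q + q)/(q + 62) = (2*q)/(62 + q) = 2*q/(62 + q))
(2342 + g(-2))*(3111 + D) = (2342 + 2*(-2)/(62 - 2))*(3111 + 3982) = (2342 + 2*(-2)/60)*7093 = (2342 + 2*(-2)*(1/60))*7093 = (2342 - 1/15)*7093 = (35129/15)*7093 = 249169997/15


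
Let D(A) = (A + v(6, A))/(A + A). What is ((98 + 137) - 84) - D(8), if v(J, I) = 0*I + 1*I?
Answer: 150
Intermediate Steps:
v(J, I) = I (v(J, I) = 0 + I = I)
D(A) = 1 (D(A) = (A + A)/(A + A) = (2*A)/((2*A)) = (2*A)*(1/(2*A)) = 1)
((98 + 137) - 84) - D(8) = ((98 + 137) - 84) - 1*1 = (235 - 84) - 1 = 151 - 1 = 150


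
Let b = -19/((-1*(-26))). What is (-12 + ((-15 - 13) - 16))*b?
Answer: 532/13 ≈ 40.923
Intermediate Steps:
b = -19/26 ≈ -0.73077
(-12 + ((-15 - 13) - 16))*b = (-12 + ((-15 - 13) - 16))*(-19/26) = (-12 + (-28 - 16))*(-19/26) = (-12 - 44)*(-19/26) = -56*(-19/26) = 532/13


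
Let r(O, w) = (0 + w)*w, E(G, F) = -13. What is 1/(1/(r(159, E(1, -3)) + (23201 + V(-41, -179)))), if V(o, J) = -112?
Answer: 23258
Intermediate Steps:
r(O, w) = w² (r(O, w) = w*w = w²)
1/(1/(r(159, E(1, -3)) + (23201 + V(-41, -179)))) = 1/(1/((-13)² + (23201 - 112))) = 1/(1/(169 + 23089)) = 1/(1/23258) = 23258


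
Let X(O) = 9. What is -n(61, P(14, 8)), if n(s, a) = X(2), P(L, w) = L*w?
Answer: -9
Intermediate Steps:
n(s, a) = 9
-n(61, P(14, 8)) = -1*9 = -9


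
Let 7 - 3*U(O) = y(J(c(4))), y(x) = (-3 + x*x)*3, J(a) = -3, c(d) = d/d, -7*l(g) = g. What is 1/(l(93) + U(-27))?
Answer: -21/356 ≈ -0.058989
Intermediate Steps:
l(g) = -g/7
c(d) = 1
y(x) = -9 + 3*x² (y(x) = (-3 + x²)*3 = -9 + 3*x²)
U(O) = -11/3 (U(O) = 7/3 - (-9 + 3*(-3)²)/3 = 7/3 - (-9 + 3*9)/3 = 7/3 - (-9 + 27)/3 = 7/3 - ⅓*18 = 7/3 - 6 = -11/3)
1/(l(93) + U(-27)) = 1/(-⅐*93 - 11/3) = 1/(-93/7 - 11/3) = 1/(-356/21) = -21/356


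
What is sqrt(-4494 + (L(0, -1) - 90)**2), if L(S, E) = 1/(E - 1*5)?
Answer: sqrt(130897)/6 ≈ 60.299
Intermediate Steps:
L(S, E) = 1/(-5 + E) (L(S, E) = 1/(E - 5) = 1/(-5 + E))
sqrt(-4494 + (L(0, -1) - 90)**2) = sqrt(-4494 + (1/(-5 - 1) - 90)**2) = sqrt(-4494 + (1/(-6) - 90)**2) = sqrt(-4494 + (-1/6 - 90)**2) = sqrt(-4494 + (-541/6)**2) = sqrt(-4494 + 292681/36) = sqrt(130897/36) = sqrt(130897)/6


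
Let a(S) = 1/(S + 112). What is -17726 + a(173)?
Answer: -5051909/285 ≈ -17726.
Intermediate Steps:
a(S) = 1/(112 + S)
-17726 + a(173) = -17726 + 1/(112 + 173) = -17726 + 1/285 = -5051909/285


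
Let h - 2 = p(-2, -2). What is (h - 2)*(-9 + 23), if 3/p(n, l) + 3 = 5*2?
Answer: 6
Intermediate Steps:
p(n, l) = 3/7 (p(n, l) = 3/(-3 + 5*2) = 3/(-3 + 10) = 3/7)
h = 17/7 (h = 2 + 3/7 = 17/7 ≈ 2.4286)
(h - 2)*(-9 + 23) = (17/7 - 2)*(-9 + 23) = (3/7)*14 = 6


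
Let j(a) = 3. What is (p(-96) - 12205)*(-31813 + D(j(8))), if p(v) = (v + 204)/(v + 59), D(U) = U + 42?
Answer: 14349383224/37 ≈ 3.8782e+8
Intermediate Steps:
D(U) = 42 + U
p(v) = (204 + v)/(59 + v)
(p(-96) - 12205)*(-31813 + D(j(8))) = ((204 - 96)/(59 - 96) - 12205)*(-31813 + (42 + 3)) = (108/(-37) - 12205)*(-31813 + 45) = (-1/37*108 - 12205)*(-31768) = (-108/37 - 12205)*(-31768) = -451693/37*(-31768) = 14349383224/37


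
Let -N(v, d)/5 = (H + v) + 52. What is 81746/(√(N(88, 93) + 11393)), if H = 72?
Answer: 81746*√10333/10333 ≈ 804.18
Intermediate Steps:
N(v, d) = -620 - 5*v (N(v, d) = -5*((72 + v) + 52) = -5*(124 + v) = -620 - 5*v)
81746/(√(N(88, 93) + 11393)) = 81746/(√((-620 - 5*88) + 11393)) = 81746/(√((-620 - 440) + 11393)) = 81746/(√(-1060 + 11393)) = 81746/(√10333) = 81746*(√10333/10333) = 81746*√10333/10333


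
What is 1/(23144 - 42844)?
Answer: -1/19700 ≈ -5.0761e-5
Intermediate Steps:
1/(23144 - 42844) = 1/(-19700) = -1/19700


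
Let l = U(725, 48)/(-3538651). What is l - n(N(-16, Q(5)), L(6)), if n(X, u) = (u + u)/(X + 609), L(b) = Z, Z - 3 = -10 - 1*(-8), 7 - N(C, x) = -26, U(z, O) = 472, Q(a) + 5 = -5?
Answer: -3690163/1135906971 ≈ -0.0032487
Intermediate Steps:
Q(a) = -10 (Q(a) = -5 - 5 = -10)
N(C, x) = 33 (N(C, x) = 7 - 1*(-26) = 7 + 26 = 33)
Z = 1 (Z = 3 + (-10 - 1*(-8)) = 3 + (-10 + 8) = 3 - 2 = 1)
L(b) = 1
l = -472/3538651 (l = 472/(-3538651) = 472*(-1/3538651) = -472/3538651 ≈ -0.00013338)
n(X, u) = 2*u/(609 + X) (n(X, u) = (2*u)/(609 + X) = 2*u/(609 + X))
l - n(N(-16, Q(5)), L(6)) = -472/3538651 - 2/(609 + 33) = -472/3538651 - 2/642 = -472/3538651 - 1*1/321 = -472/3538651 - 1/321 = -3690163/1135906971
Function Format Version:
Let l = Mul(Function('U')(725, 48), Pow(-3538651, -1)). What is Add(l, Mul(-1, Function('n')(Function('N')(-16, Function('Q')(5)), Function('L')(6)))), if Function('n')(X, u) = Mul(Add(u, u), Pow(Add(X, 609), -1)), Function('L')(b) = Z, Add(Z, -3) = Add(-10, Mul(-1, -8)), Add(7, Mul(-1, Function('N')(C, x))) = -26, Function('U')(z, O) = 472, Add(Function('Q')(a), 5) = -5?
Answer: Rational(-3690163, 1135906971) ≈ -0.0032487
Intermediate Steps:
Function('Q')(a) = -10 (Function('Q')(a) = Add(-5, -5) = -10)
Function('N')(C, x) = 33 (Function('N')(C, x) = Add(7, Mul(-1, -26)) = Add(7, 26) = 33)
Z = 1 (Z = Add(3, Add(-10, Mul(-1, -8))) = Add(3, Add(-10, 8)) = Add(3, -2) = 1)
Function('L')(b) = 1
l = Rational(-472, 3538651) (l = Mul(472, Pow(-3538651, -1)) = Mul(472, Rational(-1, 3538651)) = Rational(-472, 3538651) ≈ -0.00013338)
Function('n')(X, u) = Mul(2, u, Pow(Add(609, X), -1)) (Function('n')(X, u) = Mul(Mul(2, u), Pow(Add(609, X), -1)) = Mul(2, u, Pow(Add(609, X), -1)))
Add(l, Mul(-1, Function('n')(Function('N')(-16, Function('Q')(5)), Function('L')(6)))) = Add(Rational(-472, 3538651), Mul(-1, Mul(2, 1, Pow(Add(609, 33), -1)))) = Add(Rational(-472, 3538651), Mul(-1, Mul(2, 1, Pow(642, -1)))) = Add(Rational(-472, 3538651), Mul(-1, Mul(2, 1, Rational(1, 642)))) = Add(Rational(-472, 3538651), Mul(-1, Rational(1, 321))) = Add(Rational(-472, 3538651), Rational(-1, 321)) = Rational(-3690163, 1135906971)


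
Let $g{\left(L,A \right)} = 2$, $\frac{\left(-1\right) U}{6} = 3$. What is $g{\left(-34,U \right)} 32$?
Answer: $64$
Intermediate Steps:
$U = -18$ ($U = \left(-6\right) 3 = -18$)
$g{\left(-34,U \right)} 32 = 2 \cdot 32 = 64$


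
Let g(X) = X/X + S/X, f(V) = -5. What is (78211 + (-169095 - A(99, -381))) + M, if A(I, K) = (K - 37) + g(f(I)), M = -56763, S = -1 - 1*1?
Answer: -736152/5 ≈ -1.4723e+5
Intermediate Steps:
S = -2 (S = -1 - 1 = -2)
g(X) = 1 - 2/X (g(X) = X/X - 2/X = 1 - 2/X)
A(I, K) = -178/5 + K (A(I, K) = (K - 37) + (-2 - 5)/(-5) = (-37 + K) - 1/5*(-7) = (-37 + K) + 7/5 = -178/5 + K)
(78211 + (-169095 - A(99, -381))) + M = (78211 + (-169095 - (-178/5 - 381))) - 56763 = (78211 + (-169095 - 1*(-2083/5))) - 56763 = (78211 + (-169095 + 2083/5)) - 56763 = (78211 - 843392/5) - 56763 = -452337/5 - 56763 = -736152/5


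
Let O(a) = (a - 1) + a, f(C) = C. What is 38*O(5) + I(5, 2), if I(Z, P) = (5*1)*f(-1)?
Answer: 337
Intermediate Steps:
O(a) = -1 + 2*a (O(a) = (-1 + a) + a = -1 + 2*a)
I(Z, P) = -5 (I(Z, P) = (5*1)*(-1) = 5*(-1) = -5)
38*O(5) + I(5, 2) = 38*(-1 + 2*5) - 5 = 38*(-1 + 10) - 5 = 38*9 - 5 = 342 - 5 = 337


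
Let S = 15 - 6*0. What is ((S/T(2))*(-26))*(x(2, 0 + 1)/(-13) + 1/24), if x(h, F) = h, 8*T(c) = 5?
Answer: 70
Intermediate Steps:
T(c) = 5/8 (T(c) = (⅛)*5 = 5/8)
S = 15 (S = 15 - 1*0 = 15 + 0 = 15)
((S/T(2))*(-26))*(x(2, 0 + 1)/(-13) + 1/24) = ((15/(5/8))*(-26))*(2/(-13) + 1/24) = ((15*(8/5))*(-26))*(2*(-1/13) + 1*(1/24)) = (24*(-26))*(-2/13 + 1/24) = -624*(-35/312) = 70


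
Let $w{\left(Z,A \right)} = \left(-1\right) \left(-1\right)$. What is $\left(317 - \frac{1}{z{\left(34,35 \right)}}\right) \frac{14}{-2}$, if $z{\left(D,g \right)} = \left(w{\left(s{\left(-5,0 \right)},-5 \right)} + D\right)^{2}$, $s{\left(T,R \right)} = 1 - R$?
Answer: $- \frac{388324}{175} \approx -2219.0$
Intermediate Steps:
$w{\left(Z,A \right)} = 1$
$z{\left(D,g \right)} = \left(1 + D\right)^{2}$
$\left(317 - \frac{1}{z{\left(34,35 \right)}}\right) \frac{14}{-2} = \left(317 - \frac{1}{\left(1 + 34\right)^{2}}\right) \frac{14}{-2} = \left(317 - \frac{1}{35^{2}}\right) 14 \left(- \frac{1}{2}\right) = \left(317 - \frac{1}{1225}\right) \left(-7\right) = \frac{388324}{1225} \left(-7\right) = - \frac{388324}{175}$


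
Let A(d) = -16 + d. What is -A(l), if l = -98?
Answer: 114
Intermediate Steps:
-A(l) = -(-16 - 98) = -1*(-114) = 114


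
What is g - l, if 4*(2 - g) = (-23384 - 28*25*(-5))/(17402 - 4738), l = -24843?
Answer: 314642051/12664 ≈ 24845.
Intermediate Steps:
g = 30299/12664 (g = 2 - (-23384 - 28*25*(-5))/(4*(17402 - 4738)) = 2 - (-23384 - 700*(-5))/(4*12664) = 2 - (-23384 + 3500)/(4*12664) = 2 - (-4971)/12664 = 2 - ¼*(-4971/3166) = 2 + 4971/12664 = 30299/12664 ≈ 2.3925)
g - l = 30299/12664 - 1*(-24843) = 30299/12664 + 24843 = 314642051/12664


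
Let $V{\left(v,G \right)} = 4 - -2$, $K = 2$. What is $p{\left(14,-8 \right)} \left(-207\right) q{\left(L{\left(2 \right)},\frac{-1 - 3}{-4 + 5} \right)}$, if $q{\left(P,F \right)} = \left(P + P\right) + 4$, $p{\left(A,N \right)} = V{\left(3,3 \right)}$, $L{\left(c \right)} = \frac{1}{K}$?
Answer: $-6210$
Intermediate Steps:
$L{\left(c \right)} = \frac{1}{2}$
$V{\left(v,G \right)} = 6$ ($V{\left(v,G \right)} = 4 + 2 = 6$)
$p{\left(A,N \right)} = 6$
$q{\left(P,F \right)} = 4 + 2 P$ ($q{\left(P,F \right)} = 2 P + 4 = 4 + 2 P$)
$p{\left(14,-8 \right)} \left(-207\right) q{\left(L{\left(2 \right)},\frac{-1 - 3}{-4 + 5} \right)} = 6 \left(-207\right) \left(4 + 2 \cdot \frac{1}{2}\right) = - 1242 \left(4 + 1\right) = \left(-1242\right) 5 = -6210$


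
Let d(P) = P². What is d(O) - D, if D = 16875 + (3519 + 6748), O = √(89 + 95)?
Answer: -26958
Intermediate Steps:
O = 2*√46 (O = √184 = 2*√46 ≈ 13.565)
D = 27142 (D = 16875 + 10267 = 27142)
d(O) - D = (2*√46)² - 1*27142 = 184 - 27142 = -26958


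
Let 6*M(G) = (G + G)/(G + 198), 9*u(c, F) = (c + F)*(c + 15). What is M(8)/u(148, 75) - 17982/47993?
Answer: -67323079038/179683248371 ≈ -0.37468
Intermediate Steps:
u(c, F) = (15 + c)*(F + c)/9 (u(c, F) = ((c + F)*(c + 15))/9 = ((F + c)*(15 + c))/9 = ((15 + c)*(F + c))/9 = (15 + c)*(F + c)/9)
M(G) = G/(3*(198 + G)) (M(G) = ((G + G)/(G + 198))/6 = ((2*G)/(198 + G))/6 = (2*G/(198 + G))/6 = G/(3*(198 + G)))
M(8)/u(148, 75) - 17982/47993 = ((⅓)*8/(198 + 8))/((⅑)*148² + (5/3)*75 + (5/3)*148 + (⅑)*75*148) - 17982/47993 = ((⅓)*8/206)/((⅑)*21904 + 125 + 740/3 + 3700/3) - 17982*1/47993 = ((⅓)*8*(1/206))/(21904/9 + 125 + 740/3 + 3700/3) - 17982/47993 = 4/(309*(36349/9)) - 17982/47993 = (4/309)*(9/36349) - 17982/47993 = 12/3743947 - 17982/47993 = -67323079038/179683248371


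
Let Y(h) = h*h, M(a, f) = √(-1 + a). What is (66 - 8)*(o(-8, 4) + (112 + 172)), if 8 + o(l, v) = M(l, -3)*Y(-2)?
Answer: 16008 + 696*I ≈ 16008.0 + 696.0*I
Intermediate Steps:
Y(h) = h²
o(l, v) = -8 + 4*√(-1 + l) (o(l, v) = -8 + √(-1 + l)*(-2)² = -8 + √(-1 + l)*4 = -8 + 4*√(-1 + l))
(66 - 8)*(o(-8, 4) + (112 + 172)) = (66 - 8)*((-8 + 4*√(-1 - 8)) + (112 + 172)) = 58*((-8 + 4*√(-9)) + 284) = 58*((-8 + 4*(3*I)) + 284) = 58*((-8 + 12*I) + 284) = 58*(276 + 12*I) = 16008 + 696*I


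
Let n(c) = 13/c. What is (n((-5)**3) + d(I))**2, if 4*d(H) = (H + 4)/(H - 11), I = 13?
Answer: 4084441/1000000 ≈ 4.0844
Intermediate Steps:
d(H) = (4 + H)/(4*(-11 + H)) (d(H) = ((H + 4)/(H - 11))/4 = ((4 + H)/(-11 + H))/4 = (4 + H)/(4*(-11 + H)))
(n((-5)**3) + d(I))**2 = (13/((-5)**3) + (4 + 13)/(4*(-11 + 13)))**2 = (13/(-125) + (1/4)*17/2)**2 = (13*(-1/125) + (1/4)*(1/2)*17)**2 = (-13/125 + 17/8)**2 = (2021/1000)**2 = 4084441/1000000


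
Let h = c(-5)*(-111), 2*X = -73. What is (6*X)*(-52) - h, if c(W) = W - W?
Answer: 11388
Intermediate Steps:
X = -73/2 (X = (1/2)*(-73) = -73/2 ≈ -36.500)
c(W) = 0
h = 0 (h = 0*(-111) = 0)
(6*X)*(-52) - h = (6*(-73/2))*(-52) - 1*0 = -219*(-52) + 0 = 11388 + 0 = 11388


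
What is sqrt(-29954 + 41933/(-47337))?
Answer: I*sqrt(67122655640247)/47337 ≈ 173.07*I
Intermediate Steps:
sqrt(-29954 + 41933/(-47337)) = sqrt(-29954 + 41933*(-1/47337)) = sqrt(-29954 - 41933/47337) = sqrt(-1417974431/47337) = I*sqrt(67122655640247)/47337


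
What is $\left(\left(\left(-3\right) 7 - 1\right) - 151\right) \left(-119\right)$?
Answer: $20587$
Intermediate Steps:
$\left(\left(\left(-3\right) 7 - 1\right) - 151\right) \left(-119\right) = \left(\left(-21 - 1\right) - 151\right) \left(-119\right) = \left(-22 - 151\right) \left(-119\right) = \left(-173\right) \left(-119\right) = 20587$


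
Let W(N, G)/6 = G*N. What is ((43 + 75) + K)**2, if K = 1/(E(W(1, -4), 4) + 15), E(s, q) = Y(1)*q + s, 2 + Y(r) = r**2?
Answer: 2350089/169 ≈ 13906.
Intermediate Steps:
W(N, G) = 6*G*N (W(N, G) = 6*(G*N) = 6*G*N)
Y(r) = -2 + r**2
E(s, q) = s - q (E(s, q) = (-2 + 1**2)*q + s = (-2 + 1)*q + s = -q + s = s - q)
K = -1/13 (K = 1/((6*(-4)*1 - 1*4) + 15) = 1/((-24 - 4) + 15) = 1/(-28 + 15) = 1/(-13) = -1/13 ≈ -0.076923)
((43 + 75) + K)**2 = ((43 + 75) - 1/13)**2 = (118 - 1/13)**2 = (1533/13)**2 = 2350089/169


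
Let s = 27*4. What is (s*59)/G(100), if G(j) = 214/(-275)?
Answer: -876150/107 ≈ -8188.3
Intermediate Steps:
G(j) = -214/275 (G(j) = 214*(-1/275) = -214/275)
s = 108
(s*59)/G(100) = (108*59)/(-214/275) = 6372*(-275/214) = -876150/107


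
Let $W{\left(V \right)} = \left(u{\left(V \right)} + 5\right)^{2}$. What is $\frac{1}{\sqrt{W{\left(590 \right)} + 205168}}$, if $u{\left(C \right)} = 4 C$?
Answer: $\frac{\sqrt{5798393}}{5798393} \approx 0.00041529$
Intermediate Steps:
$W{\left(V \right)} = \left(5 + 4 V\right)^{2}$ ($W{\left(V \right)} = \left(4 V + 5\right)^{2} = \left(5 + 4 V\right)^{2}$)
$\frac{1}{\sqrt{W{\left(590 \right)} + 205168}} = \frac{1}{\sqrt{\left(5 + 4 \cdot 590\right)^{2} + 205168}} = \frac{1}{\sqrt{\left(5 + 2360\right)^{2} + 205168}} = \frac{1}{\sqrt{2365^{2} + 205168}} = \frac{1}{\sqrt{5593225 + 205168}} = \frac{1}{\sqrt{5798393}} = \frac{\sqrt{5798393}}{5798393}$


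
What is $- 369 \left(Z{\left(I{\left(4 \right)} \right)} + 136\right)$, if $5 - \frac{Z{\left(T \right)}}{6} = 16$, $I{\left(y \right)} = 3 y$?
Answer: $-25830$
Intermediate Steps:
$Z{\left(T \right)} = -66$ ($Z{\left(T \right)} = 30 - 96 = -66$)
$- 369 \left(Z{\left(I{\left(4 \right)} \right)} + 136\right) = - 369 \left(-66 + 136\right) = \left(-369\right) 70 = -25830$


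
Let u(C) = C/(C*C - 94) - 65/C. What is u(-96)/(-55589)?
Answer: -291857/24339977184 ≈ -1.1991e-5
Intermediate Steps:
u(C) = -65/C + C/(-94 + C²) (u(C) = C/(C² - 94) - 65/C = C/(-94 + C²) - 65/C = -65/C + C/(-94 + C²))
u(-96)/(-55589) = (2*(3055 - 32*(-96)²)/(-96*(-94 + (-96)²)))/(-55589) = (2*(-1/96)*(3055 - 32*9216)/(-94 + 9216))*(-1/55589) = (2*(-1/96)*(3055 - 294912)/9122)*(-1/55589) = (2*(-1/96)*(1/9122)*(-291857))*(-1/55589) = (291857/437856)*(-1/55589) = -291857/24339977184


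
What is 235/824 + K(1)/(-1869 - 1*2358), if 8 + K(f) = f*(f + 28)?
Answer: 325347/1161016 ≈ 0.28023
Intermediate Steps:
K(f) = -8 + f*(28 + f) (K(f) = -8 + f*(f + 28) = -8 + f*(28 + f))
235/824 + K(1)/(-1869 - 1*2358) = 235/824 + (-8 + 1**2 + 28*1)/(-1869 - 1*2358) = 235*(1/824) + (-8 + 1 + 28)/(-1869 - 2358) = 235/824 + 21/(-4227) = 235/824 + 21*(-1/4227) = 235/824 - 7/1409 = 325347/1161016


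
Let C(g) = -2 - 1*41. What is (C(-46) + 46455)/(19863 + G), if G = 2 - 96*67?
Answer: 46412/13433 ≈ 3.4551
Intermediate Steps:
G = -6430 (G = 2 - 6432 = -6430)
C(g) = -43 (C(g) = -2 - 41 = -43)
(C(-46) + 46455)/(19863 + G) = (-43 + 46455)/(19863 - 6430) = 46412/13433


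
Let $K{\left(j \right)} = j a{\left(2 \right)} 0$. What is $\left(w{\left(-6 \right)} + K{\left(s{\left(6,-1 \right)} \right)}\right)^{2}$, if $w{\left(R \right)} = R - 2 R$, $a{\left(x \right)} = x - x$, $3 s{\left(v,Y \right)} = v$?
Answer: $36$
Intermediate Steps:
$s{\left(v,Y \right)} = \frac{v}{3}$
$a{\left(x \right)} = 0$
$w{\left(R \right)} = - R$
$K{\left(j \right)} = 0$ ($K{\left(j \right)} = j 0 \cdot 0 = 0 \cdot 0 = 0$)
$\left(w{\left(-6 \right)} + K{\left(s{\left(6,-1 \right)} \right)}\right)^{2} = \left(\left(-1\right) \left(-6\right) + 0\right)^{2} = \left(6 + 0\right)^{2} = 6^{2} = 36$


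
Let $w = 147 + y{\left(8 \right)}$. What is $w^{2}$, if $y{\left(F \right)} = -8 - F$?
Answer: $17161$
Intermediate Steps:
$w = 131$ ($w = 147 - 16 = 131$)
$w^{2} = 131^{2} = 17161$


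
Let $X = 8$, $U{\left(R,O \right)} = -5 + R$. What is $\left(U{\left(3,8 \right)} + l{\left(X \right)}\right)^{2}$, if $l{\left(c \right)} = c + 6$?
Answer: $144$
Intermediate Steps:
$l{\left(c \right)} = 6 + c$
$\left(U{\left(3,8 \right)} + l{\left(X \right)}\right)^{2} = \left(\left(-5 + 3\right) + \left(6 + 8\right)\right)^{2} = \left(-2 + 14\right)^{2} = 12^{2} = 144$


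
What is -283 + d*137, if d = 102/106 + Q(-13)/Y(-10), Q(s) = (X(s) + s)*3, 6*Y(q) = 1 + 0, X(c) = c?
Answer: -3406160/53 ≈ -64267.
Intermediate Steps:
Y(q) = 1/6 (Y(q) = (1 + 0)/6 = (1/6)*1 = 1/6)
Q(s) = 6*s (Q(s) = (s + s)*3 = (2*s)*3 = 6*s)
d = -24753/53 (d = 102/106 + (6*(-13))/(1/6) = 102*(1/106) - 78*6 = 51/53 - 468 = -24753/53 ≈ -467.04)
-283 + d*137 = -283 - 24753/53*137 = -283 - 3391161/53 = -3406160/53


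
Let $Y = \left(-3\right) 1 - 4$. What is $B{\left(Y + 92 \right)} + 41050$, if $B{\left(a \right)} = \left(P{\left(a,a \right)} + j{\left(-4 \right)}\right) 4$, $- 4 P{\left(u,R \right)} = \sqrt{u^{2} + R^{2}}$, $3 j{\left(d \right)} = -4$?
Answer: $\frac{123134}{3} - 85 \sqrt{2} \approx 40924.0$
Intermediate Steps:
$Y = -7$ ($Y = -3 - 4 = -7$)
$j{\left(d \right)} = - \frac{4}{3}$ ($j{\left(d \right)} = \frac{1}{3} \left(-4\right) = - \frac{4}{3}$)
$P{\left(u,R \right)} = - \frac{\sqrt{R^{2} + u^{2}}}{4}$ ($P{\left(u,R \right)} = - \frac{\sqrt{u^{2} + R^{2}}}{4} = - \frac{\sqrt{R^{2} + u^{2}}}{4}$)
$B{\left(a \right)} = - \frac{16}{3} - \sqrt{2} \sqrt{a^{2}}$ ($B{\left(a \right)} = \left(- \frac{\sqrt{a^{2} + a^{2}}}{4} - \frac{4}{3}\right) 4 = \left(- \frac{\sqrt{2 a^{2}}}{4} - \frac{4}{3}\right) 4 = \left(- \frac{\sqrt{2} \sqrt{a^{2}}}{4} - \frac{4}{3}\right) 4 = \left(- \frac{4}{3} - \frac{\sqrt{2} \sqrt{a^{2}}}{4}\right) 4 = - \frac{16}{3} - \sqrt{2} \sqrt{a^{2}}$)
$B{\left(Y + 92 \right)} + 41050 = \left(- \frac{16}{3} - \sqrt{2} \sqrt{\left(-7 + 92\right)^{2}}\right) + 41050 = \left(- \frac{16}{3} - \sqrt{2} \sqrt{85^{2}}\right) + 41050 = \left(- \frac{16}{3} - \sqrt{2} \sqrt{7225}\right) + 41050 = \left(- \frac{16}{3} - \sqrt{2} \cdot 85\right) + 41050 = \left(- \frac{16}{3} - 85 \sqrt{2}\right) + 41050 = \frac{123134}{3} - 85 \sqrt{2}$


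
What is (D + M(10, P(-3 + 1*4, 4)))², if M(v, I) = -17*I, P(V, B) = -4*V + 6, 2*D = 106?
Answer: 361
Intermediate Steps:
D = 53 (D = (½)*106 = 53)
P(V, B) = 6 - 4*V
(D + M(10, P(-3 + 1*4, 4)))² = (53 - 17*(6 - 4*(-3 + 1*4)))² = (53 - 17*(6 - 4*(-3 + 4)))² = (53 - 17*(6 - 4*1))² = (53 - 17*(6 - 4))² = (53 - 17*2)² = (53 - 34)² = 19² = 361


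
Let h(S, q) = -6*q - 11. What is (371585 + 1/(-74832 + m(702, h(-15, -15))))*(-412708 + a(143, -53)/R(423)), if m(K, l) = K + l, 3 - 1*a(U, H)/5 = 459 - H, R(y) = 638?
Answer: -3622654112772253833/23622269 ≈ -1.5336e+11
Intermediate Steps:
h(S, q) = -11 - 6*q
a(U, H) = -2280 + 5*H (a(U, H) = 15 - 5*(459 - H) = 15 + (-2295 + 5*H) = -2280 + 5*H)
(371585 + 1/(-74832 + m(702, h(-15, -15))))*(-412708 + a(143, -53)/R(423)) = (371585 + 1/(-74832 + (702 + (-11 - 6*(-15)))))*(-412708 + (-2280 + 5*(-53))/638) = (371585 + 1/(-74832 + (702 + (-11 + 90))))*(-412708 + (-2280 - 265)*(1/638)) = (371585 + 1/(-74832 + (702 + 79)))*(-412708 - 2545*1/638) = (371585 + 1/(-74832 + 781))*(-412708 - 2545/638) = (371585 + 1/(-74051))*(-263310249/638) = (371585 - 1/74051)*(-263310249/638) = (27516240834/74051)*(-263310249/638) = -3622654112772253833/23622269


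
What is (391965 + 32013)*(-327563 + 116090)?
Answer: -89659899594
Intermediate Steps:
(391965 + 32013)*(-327563 + 116090) = 423978*(-211473) = -89659899594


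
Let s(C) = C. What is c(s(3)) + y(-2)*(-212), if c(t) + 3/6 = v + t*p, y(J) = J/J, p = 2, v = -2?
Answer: -417/2 ≈ -208.50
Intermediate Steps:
y(J) = 1
c(t) = -5/2 + 2*t (c(t) = -½ + (-2 + t*2) = -½ + (-2 + 2*t) = -5/2 + 2*t)
c(s(3)) + y(-2)*(-212) = (-5/2 + 2*3) + 1*(-212) = (-5/2 + 6) - 212 = 7/2 - 212 = -417/2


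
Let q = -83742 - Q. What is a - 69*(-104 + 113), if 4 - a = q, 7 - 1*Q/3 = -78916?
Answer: 319894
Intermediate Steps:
Q = 236769 (Q = 21 - 3*(-78916) = 21 + 236748 = 236769)
q = -320511 (q = -83742 - 1*236769 = -83742 - 236769 = -320511)
a = 320515 (a = 4 - 1*(-320511) = 4 + 320511 = 320515)
a - 69*(-104 + 113) = 320515 - 69*(-104 + 113) = 320515 - 69*9 = 320515 - 1*621 = 320515 - 621 = 319894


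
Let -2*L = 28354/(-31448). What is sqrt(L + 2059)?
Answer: sqrt(509187217958)/15724 ≈ 45.381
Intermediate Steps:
L = 14177/31448 (L = -14177/(-31448) = -14177*(-1)/31448 = -1/2*(-14177/15724) = 14177/31448 ≈ 0.45081)
sqrt(L + 2059) = sqrt(14177/31448 + 2059) = sqrt(64765609/31448) = sqrt(509187217958)/15724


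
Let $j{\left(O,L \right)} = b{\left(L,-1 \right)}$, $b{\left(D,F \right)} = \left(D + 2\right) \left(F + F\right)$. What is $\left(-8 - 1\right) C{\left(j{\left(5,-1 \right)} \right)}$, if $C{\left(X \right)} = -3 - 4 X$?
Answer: $-45$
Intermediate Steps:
$b{\left(D,F \right)} = 2 F \left(2 + D\right)$ ($b{\left(D,F \right)} = \left(2 + D\right) 2 F = 2 F \left(2 + D\right)$)
$j{\left(O,L \right)} = -4 - 2 L$ ($j{\left(O,L \right)} = 2 \left(-1\right) \left(2 + L\right) = -4 - 2 L$)
$\left(-8 - 1\right) C{\left(j{\left(5,-1 \right)} \right)} = \left(-8 - 1\right) \left(-3 - 4 \left(-4 - -2\right)\right) = - 9 \left(-3 - 4 \left(-4 + 2\right)\right) = - 9 \left(-3 - -8\right) = - 9 \left(-3 + 8\right) = \left(-9\right) 5 = -45$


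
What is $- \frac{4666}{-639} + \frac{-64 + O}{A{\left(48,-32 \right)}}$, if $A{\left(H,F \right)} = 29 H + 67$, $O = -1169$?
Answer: $\frac{6019807}{932301} \approx 6.4569$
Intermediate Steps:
$A{\left(H,F \right)} = 67 + 29 H$
$- \frac{4666}{-639} + \frac{-64 + O}{A{\left(48,-32 \right)}} = - \frac{4666}{-639} + \frac{-64 - 1169}{67 + 29 \cdot 48} = \left(-4666\right) \left(- \frac{1}{639}\right) - \frac{1233}{67 + 1392} = \frac{4666}{639} - \frac{1233}{1459} = \frac{6019807}{932301}$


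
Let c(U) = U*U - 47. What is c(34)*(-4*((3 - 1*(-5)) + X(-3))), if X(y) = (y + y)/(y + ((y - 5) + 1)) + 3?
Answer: -257288/5 ≈ -51458.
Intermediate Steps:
c(U) = -47 + U² (c(U) = U² - 47 = -47 + U²)
X(y) = 3 + 2*y/(-4 + 2*y) (X(y) = (2*y)/(y + ((-5 + y) + 1)) + 3 = (2*y)/(y + (-4 + y)) + 3 = (2*y)/(-4 + 2*y) + 3 = 2*y/(-4 + 2*y) + 3 = 3 + 2*y/(-4 + 2*y))
c(34)*(-4*((3 - 1*(-5)) + X(-3))) = (-47 + 34²)*(-4*((3 - 1*(-5)) + 2*(-3 + 2*(-3))/(-2 - 3))) = (-47 + 1156)*(-4*((3 + 5) + 2*(-3 - 6)/(-5))) = 1109*(-4*(8 + 2*(-⅕)*(-9))) = 1109*(-4*(8 + 18/5)) = 1109*(-4*58/5) = 1109*(-232/5) = -257288/5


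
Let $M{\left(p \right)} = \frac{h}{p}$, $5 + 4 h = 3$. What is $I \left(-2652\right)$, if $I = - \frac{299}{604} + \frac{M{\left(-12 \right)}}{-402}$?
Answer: $\frac{159415919}{121404} \approx 1313.1$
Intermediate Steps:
$h = - \frac{1}{2}$ ($h = - \frac{5}{4} + \frac{1}{4} \cdot 3 = - \frac{5}{4} + \frac{3}{4} = - \frac{1}{2} \approx -0.5$)
$M{\left(p \right)} = - \frac{1}{2 p}$
$I = - \frac{721339}{1456848}$ ($I = - \frac{299}{604} + \frac{\left(- \frac{1}{2}\right) \frac{1}{-12}}{-402} = \left(-299\right) \frac{1}{604} + \left(- \frac{1}{2}\right) \left(- \frac{1}{12}\right) \left(- \frac{1}{402}\right) = - \frac{299}{604} + \frac{1}{24} \left(- \frac{1}{402}\right) = - \frac{299}{604} - \frac{1}{9648} = - \frac{721339}{1456848} \approx -0.49514$)
$I \left(-2652\right) = \left(- \frac{721339}{1456848}\right) \left(-2652\right) = \frac{159415919}{121404}$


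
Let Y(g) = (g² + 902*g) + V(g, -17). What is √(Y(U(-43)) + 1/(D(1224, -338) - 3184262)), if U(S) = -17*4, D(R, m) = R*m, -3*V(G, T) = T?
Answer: I*√6606784135252111098/10793922 ≈ 238.13*I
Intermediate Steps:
V(G, T) = -T/3
U(S) = -68
Y(g) = 17/3 + g² + 902*g (Y(g) = (g² + 902*g) - ⅓*(-17) = (g² + 902*g) + 17/3 = 17/3 + g² + 902*g)
√(Y(U(-43)) + 1/(D(1224, -338) - 3184262)) = √((17/3 + (-68)² + 902*(-68)) + 1/(1224*(-338) - 3184262)) = √((17/3 + 4624 - 61336) + 1/(-413712 - 3184262)) = √(-170119/3 + 1/(-3597974)) = √(-170119/3 - 1/3597974) = √(-612083738909/10793922) = I*√6606784135252111098/10793922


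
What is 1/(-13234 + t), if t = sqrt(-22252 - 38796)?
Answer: -509/6738454 - I*sqrt(15262)/87599902 ≈ -7.5537e-5 - 1.4103e-6*I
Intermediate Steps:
t = 2*I*sqrt(15262) (t = sqrt(-61048) = 2*I*sqrt(15262) ≈ 247.08*I)
1/(-13234 + t) = 1/(-13234 + 2*I*sqrt(15262))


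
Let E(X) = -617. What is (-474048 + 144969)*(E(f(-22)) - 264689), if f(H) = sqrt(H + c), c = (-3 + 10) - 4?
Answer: 87306633174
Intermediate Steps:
c = 3 (c = 7 - 4 = 3)
f(H) = sqrt(3 + H) (f(H) = sqrt(H + 3) = sqrt(3 + H))
(-474048 + 144969)*(E(f(-22)) - 264689) = (-474048 + 144969)*(-617 - 264689) = -329079*(-265306) = 87306633174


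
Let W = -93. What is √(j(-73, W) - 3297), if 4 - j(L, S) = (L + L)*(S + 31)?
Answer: I*√12345 ≈ 111.11*I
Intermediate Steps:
j(L, S) = 4 - 2*L*(31 + S) (j(L, S) = 4 - (L + L)*(S + 31) = 4 - 2*L*(31 + S))
√(j(-73, W) - 3297) = √((4 - 62*(-73) - 2*(-73)*(-93)) - 3297) = √((4 + 4526 - 13578) - 3297) = √(-9048 - 3297) = √(-12345) = I*√12345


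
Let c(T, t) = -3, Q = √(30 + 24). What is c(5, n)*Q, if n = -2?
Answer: -9*√6 ≈ -22.045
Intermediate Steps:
Q = 3*√6 (Q = √54 = 3*√6 ≈ 7.3485)
c(5, n)*Q = -9*√6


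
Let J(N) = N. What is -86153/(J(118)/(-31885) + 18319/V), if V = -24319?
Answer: 66804011021195/586970957 ≈ 1.1381e+5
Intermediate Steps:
-86153/(J(118)/(-31885) + 18319/V) = -86153/(118/(-31885) + 18319/(-24319)) = -86153/(118*(-1/31885) + 18319*(-1/24319)) = -86153/(-118/31885 - 18319/24319) = -86153/(-586970957/775411315) = -86153*(-775411315/586970957) = 66804011021195/586970957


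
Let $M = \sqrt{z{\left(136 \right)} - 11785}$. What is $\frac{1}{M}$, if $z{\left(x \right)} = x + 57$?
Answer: $- \frac{i \sqrt{322}}{1932} \approx - 0.009288 i$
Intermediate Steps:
$z{\left(x \right)} = 57 + x$
$M = 6 i \sqrt{322}$ ($M = \sqrt{\left(57 + 136\right) - 11785} = \sqrt{193 - 11785} = \sqrt{-11592} = 6 i \sqrt{322} \approx 107.67 i$)
$\frac{1}{M} = \frac{1}{6 i \sqrt{322}} = - \frac{i \sqrt{322}}{1932}$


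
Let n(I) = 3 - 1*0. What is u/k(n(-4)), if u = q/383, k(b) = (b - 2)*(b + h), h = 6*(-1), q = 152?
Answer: -152/1149 ≈ -0.13229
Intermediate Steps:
n(I) = 3 (n(I) = 3 + 0 = 3)
h = -6
k(b) = (-6 + b)*(-2 + b) (k(b) = (b - 2)*(b - 6) = (-2 + b)*(-6 + b) = (-6 + b)*(-2 + b))
u = 152/383 ≈ 0.39687
u/k(n(-4)) = 152/(383*(12 + 3**2 - 8*3)) = 152/(383*(12 + 9 - 24)) = (152/383)/(-3) = (152/383)*(-1/3) = -152/1149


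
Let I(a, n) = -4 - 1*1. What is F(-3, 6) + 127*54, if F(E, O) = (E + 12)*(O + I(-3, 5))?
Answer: 6867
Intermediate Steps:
I(a, n) = -5 (I(a, n) = -4 - 1 = -5)
F(E, O) = (-5 + O)*(12 + E) (F(E, O) = (E + 12)*(O - 5) = (12 + E)*(-5 + O) = (-5 + O)*(12 + E))
F(-3, 6) + 127*54 = (-60 - 5*(-3) + 12*6 - 3*6) + 127*54 = (-60 + 15 + 72 - 18) + 6858 = 9 + 6858 = 6867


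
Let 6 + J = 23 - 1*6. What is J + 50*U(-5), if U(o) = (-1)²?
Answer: 61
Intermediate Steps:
J = 11 (J = -6 + (23 - 1*6) = -6 + (23 - 6) = -6 + 17 = 11)
U(o) = 1
J + 50*U(-5) = 11 + 50*1 = 11 + 50 = 61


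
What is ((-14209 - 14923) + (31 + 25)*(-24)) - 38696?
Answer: -69172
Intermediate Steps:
((-14209 - 14923) + (31 + 25)*(-24)) - 38696 = (-29132 + 56*(-24)) - 38696 = (-29132 - 1344) - 38696 = -30476 - 38696 = -69172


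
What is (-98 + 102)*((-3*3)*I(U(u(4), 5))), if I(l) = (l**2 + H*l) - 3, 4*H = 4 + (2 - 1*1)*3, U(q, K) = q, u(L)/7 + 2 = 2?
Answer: 108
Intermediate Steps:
u(L) = 0 (u(L) = -14 + 7*2 = -14 + 14 = 0)
H = 7/4 (H = (4 + (2 - 1*1)*3)/4 = (4 + (2 - 1)*3)/4 = (4 + 1*3)/4 = (4 + 3)/4 = (1/4)*7 = 7/4 ≈ 1.7500)
I(l) = -3 + l**2 + 7*l/4 (I(l) = (l**2 + 7*l/4) - 3 = -3 + l**2 + 7*l/4)
(-98 + 102)*((-3*3)*I(U(u(4), 5))) = (-98 + 102)*((-3*3)*(-3 + 0**2 + (7/4)*0)) = 4*(-9*(-3 + 0 + 0)) = 4*(-9*(-3)) = 4*27 = 108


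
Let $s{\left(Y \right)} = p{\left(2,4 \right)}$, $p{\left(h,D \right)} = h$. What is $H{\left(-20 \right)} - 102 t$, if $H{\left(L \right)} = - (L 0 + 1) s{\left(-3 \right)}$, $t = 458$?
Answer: $-46718$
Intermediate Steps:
$s{\left(Y \right)} = 2$
$H{\left(L \right)} = -2$ ($H{\left(L \right)} = - (L 0 + 1) 2 = - (0 + 1) 2 = \left(-1\right) 1 \cdot 2 = \left(-1\right) 2 = -2$)
$H{\left(-20 \right)} - 102 t = -2 - 46716 = -46718$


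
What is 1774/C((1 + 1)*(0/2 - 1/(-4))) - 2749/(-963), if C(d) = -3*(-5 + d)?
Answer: 387883/2889 ≈ 134.26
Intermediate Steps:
C(d) = 15 - 3*d
1774/C((1 + 1)*(0/2 - 1/(-4))) - 2749/(-963) = 1774/(15 - 3*(1 + 1)*(0/2 - 1/(-4))) - 2749/(-963) = 1774/(15 - 6*(0*(½) - 1*(-¼))) - 2749*(-1/963) = 1774/(15 - 6*(0 + ¼)) + 2749/963 = 1774/(15 - 6/4) + 2749/963 = 1774/(15 - 3*½) + 2749/963 = 1774/(15 - 3/2) + 2749/963 = 1774/(27/2) + 2749/963 = 1774*(2/27) + 2749/963 = 3548/27 + 2749/963 = 387883/2889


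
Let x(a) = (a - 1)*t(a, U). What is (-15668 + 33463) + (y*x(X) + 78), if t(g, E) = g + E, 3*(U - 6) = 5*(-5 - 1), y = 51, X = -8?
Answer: 23381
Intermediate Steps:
U = -4 (U = 6 + (5*(-5 - 1))/3 = 6 + (5*(-6))/3 = 6 + (⅓)*(-30) = 6 - 10 = -4)
t(g, E) = E + g
x(a) = (-1 + a)*(-4 + a) (x(a) = (a - 1)*(-4 + a) = (-1 + a)*(-4 + a))
(-15668 + 33463) + (y*x(X) + 78) = (-15668 + 33463) + (51*((-1 - 8)*(-4 - 8)) + 78) = 17795 + (51*(-9*(-12)) + 78) = 17795 + (51*108 + 78) = 17795 + (5508 + 78) = 17795 + 5586 = 23381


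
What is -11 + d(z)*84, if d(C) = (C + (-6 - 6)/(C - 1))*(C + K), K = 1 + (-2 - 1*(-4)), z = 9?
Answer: 7549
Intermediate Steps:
K = 3 (K = 1 + (-2 + 4) = 1 + 2 = 3)
d(C) = (3 + C)*(C - 12/(-1 + C)) (d(C) = (C + (-6 - 6)/(C - 1))*(C + 3) = (C - 12/(-1 + C))*(3 + C) = (3 + C)*(C - 12/(-1 + C)))
-11 + d(z)*84 = -11 + ((-36 + 9**3 - 15*9 + 2*9**2)/(-1 + 9))*84 = -11 + ((-36 + 729 - 135 + 2*81)/8)*84 = -11 + ((-36 + 729 - 135 + 162)/8)*84 = -11 + ((1/8)*720)*84 = -11 + 90*84 = -11 + 7560 = 7549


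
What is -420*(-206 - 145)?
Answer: 147420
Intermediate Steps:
-420*(-206 - 145) = -420*(-351) = 147420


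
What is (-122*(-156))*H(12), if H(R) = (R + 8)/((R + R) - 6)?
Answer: 63440/3 ≈ 21147.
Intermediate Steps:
H(R) = (8 + R)/(-6 + 2*R) (H(R) = (8 + R)/(2*R - 6) = (8 + R)/(-6 + 2*R))
(-122*(-156))*H(12) = (-122*(-156))*((8 + 12)/(2*(-3 + 12))) = 19032*((½)*20/9) = 19032*((½)*(⅑)*20) = 19032*(10/9) = 63440/3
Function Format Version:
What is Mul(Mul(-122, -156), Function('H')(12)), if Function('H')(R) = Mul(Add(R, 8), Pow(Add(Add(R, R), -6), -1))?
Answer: Rational(63440, 3) ≈ 21147.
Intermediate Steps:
Function('H')(R) = Mul(Pow(Add(-6, Mul(2, R)), -1), Add(8, R)) (Function('H')(R) = Mul(Add(8, R), Pow(Add(Mul(2, R), -6), -1)) = Mul(Add(8, R), Pow(Add(-6, Mul(2, R)), -1)) = Mul(Pow(Add(-6, Mul(2, R)), -1), Add(8, R)))
Mul(Mul(-122, -156), Function('H')(12)) = Mul(Mul(-122, -156), Mul(Rational(1, 2), Pow(Add(-3, 12), -1), Add(8, 12))) = Mul(19032, Mul(Rational(1, 2), Pow(9, -1), 20)) = Mul(19032, Mul(Rational(1, 2), Rational(1, 9), 20)) = Mul(19032, Rational(10, 9)) = Rational(63440, 3)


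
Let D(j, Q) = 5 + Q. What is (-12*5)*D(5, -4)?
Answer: -60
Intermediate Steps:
(-12*5)*D(5, -4) = (-12*5)*(5 - 4) = -4*15*1 = -60*1 = -60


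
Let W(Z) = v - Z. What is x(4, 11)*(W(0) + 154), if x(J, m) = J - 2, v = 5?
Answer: 318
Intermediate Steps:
x(J, m) = -2 + J
W(Z) = 5 - Z
x(4, 11)*(W(0) + 154) = (-2 + 4)*((5 - 1*0) + 154) = 2*((5 + 0) + 154) = 2*(5 + 154) = 2*159 = 318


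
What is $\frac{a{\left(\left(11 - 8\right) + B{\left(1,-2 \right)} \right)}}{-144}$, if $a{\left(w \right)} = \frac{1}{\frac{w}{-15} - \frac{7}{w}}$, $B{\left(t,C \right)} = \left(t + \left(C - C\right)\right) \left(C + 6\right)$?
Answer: $\frac{5}{1056} \approx 0.0047349$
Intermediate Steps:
$B{\left(t,C \right)} = t \left(6 + C\right)$ ($B{\left(t,C \right)} = \left(t + 0\right) \left(6 + C\right) = t \left(6 + C\right)$)
$a{\left(w \right)} = \frac{1}{- \frac{7}{w} - \frac{w}{15}}$ ($a{\left(w \right)} = \frac{1}{w \left(- \frac{1}{15}\right) - \frac{7}{w}} = \frac{1}{- \frac{w}{15} - \frac{7}{w}} = \frac{1}{- \frac{7}{w} - \frac{w}{15}}$)
$\frac{a{\left(\left(11 - 8\right) + B{\left(1,-2 \right)} \right)}}{-144} = \frac{\left(-15\right) \left(\left(11 - 8\right) + 1 \left(6 - 2\right)\right) \frac{1}{105 + \left(\left(11 - 8\right) + 1 \left(6 - 2\right)\right)^{2}}}{-144} = - \frac{15 \left(3 + 1 \cdot 4\right)}{105 + \left(3 + 1 \cdot 4\right)^{2}} \left(- \frac{1}{144}\right) = - \frac{15 \left(3 + 4\right)}{105 + \left(3 + 4\right)^{2}} \left(- \frac{1}{144}\right) = \left(-15\right) 7 \frac{1}{105 + 7^{2}} \left(- \frac{1}{144}\right) = \left(-15\right) 7 \frac{1}{105 + 49} \left(- \frac{1}{144}\right) = \left(-15\right) 7 \cdot \frac{1}{154} \left(- \frac{1}{144}\right) = \left(- \frac{15}{22}\right) \left(- \frac{1}{144}\right) = \frac{5}{1056}$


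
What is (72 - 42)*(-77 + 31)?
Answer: -1380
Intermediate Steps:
(72 - 42)*(-77 + 31) = 30*(-46) = -1380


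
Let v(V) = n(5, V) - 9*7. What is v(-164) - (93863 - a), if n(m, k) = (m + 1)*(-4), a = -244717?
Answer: -338667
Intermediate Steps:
n(m, k) = -4 - 4*m (n(m, k) = (1 + m)*(-4) = -4 - 4*m)
v(V) = -87 (v(V) = (-4 - 4*5) - 9*7 = (-4 - 20) - 63 = -24 - 63 = -87)
v(-164) - (93863 - a) = -87 - (93863 - 1*(-244717)) = -87 - (93863 + 244717) = -87 - 1*338580 = -87 - 338580 = -338667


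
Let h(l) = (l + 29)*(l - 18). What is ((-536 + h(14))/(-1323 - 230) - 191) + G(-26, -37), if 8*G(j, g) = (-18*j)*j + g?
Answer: -21321685/12424 ≈ -1716.2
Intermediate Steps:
h(l) = (-18 + l)*(29 + l) (h(l) = (29 + l)*(-18 + l) = (-18 + l)*(29 + l))
G(j, g) = -9*j**2/4 + g/8 (G(j, g) = ((-18*j)*j + g)/8 = (-18*j**2 + g)/8 = (g - 18*j**2)/8 = -9*j**2/4 + g/8)
((-536 + h(14))/(-1323 - 230) - 191) + G(-26, -37) = ((-536 + (-522 + 14**2 + 11*14))/(-1323 - 230) - 191) + (-9/4*(-26)**2 + (1/8)*(-37)) = ((-536 + (-522 + 196 + 154))/(-1553) - 191) + (-9/4*676 - 37/8) = ((-536 - 172)*(-1/1553) - 191) + (-1521 - 37/8) = (-708*(-1/1553) - 191) - 12205/8 = (708/1553 - 191) - 12205/8 = -295915/1553 - 12205/8 = -21321685/12424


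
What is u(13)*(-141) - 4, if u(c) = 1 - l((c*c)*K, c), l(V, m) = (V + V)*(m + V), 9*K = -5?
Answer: 57821125/27 ≈ 2.1415e+6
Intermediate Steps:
K = -5/9 (K = (⅑)*(-5) = -5/9 ≈ -0.55556)
l(V, m) = 2*V*(V + m) (l(V, m) = (2*V)*(V + m) = 2*V*(V + m))
u(c) = 1 + 10*c²*(c - 5*c²/9)/9 (u(c) = 1 - 2*(c*c)*(-5/9)*((c*c)*(-5/9) + c) = 1 - 2*c²*(-5/9)*(c²*(-5/9) + c) = 1 - 2*(-5*c²/9)*(-5*c²/9 + c) = 1 - 2*(-5*c²/9)*(c - 5*c²/9) = 1 - (-10)*c²*(c - 5*c²/9)/9 = 1 + 10*c²*(c - 5*c²/9)/9)
u(13)*(-141) - 4 = (1 + (10/81)*13³*(9 - 5*13))*(-141) - 4 = (1 + (10/81)*2197*(9 - 65))*(-141) - 4 = (1 + (10/81)*2197*(-56))*(-141) - 4 = (1 - 1230320/81)*(-141) - 4 = -1230239/81*(-141) - 4 = 57821233/27 - 4 = 57821125/27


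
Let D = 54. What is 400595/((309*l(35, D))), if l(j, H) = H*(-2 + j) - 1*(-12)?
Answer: 30815/42642 ≈ 0.72264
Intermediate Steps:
l(j, H) = 12 + H*(-2 + j) (l(j, H) = H*(-2 + j) + 12 = 12 + H*(-2 + j))
400595/((309*l(35, D))) = 400595/((309*(12 - 2*54 + 54*35))) = 400595/((309*(12 - 108 + 1890))) = 400595/((309*1794)) = 400595/554346 = 400595*(1/554346) = 30815/42642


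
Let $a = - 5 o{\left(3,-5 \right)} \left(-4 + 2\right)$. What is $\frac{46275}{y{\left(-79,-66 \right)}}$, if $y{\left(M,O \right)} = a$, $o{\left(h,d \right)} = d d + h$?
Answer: $\frac{9255}{56} \approx 165.27$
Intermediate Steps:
$o{\left(h,d \right)} = h + d^{2}$ ($o{\left(h,d \right)} = d^{2} + h = h + d^{2}$)
$a = 280$ ($a = - 5 \left(3 + \left(-5\right)^{2}\right) \left(-4 + 2\right) = - 5 \left(3 + 25\right) \left(-2\right) = \left(-5\right) 28 \left(-2\right) = \left(-140\right) \left(-2\right) = 280$)
$y{\left(M,O \right)} = 280$
$\frac{46275}{y{\left(-79,-66 \right)}} = \frac{46275}{280} = 46275 \cdot \frac{1}{280} = \frac{9255}{56}$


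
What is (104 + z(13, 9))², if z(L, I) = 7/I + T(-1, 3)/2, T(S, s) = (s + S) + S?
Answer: 3591025/324 ≈ 11083.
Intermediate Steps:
T(S, s) = s + 2*S (T(S, s) = (S + s) + S = s + 2*S)
z(L, I) = ½ + 7/I (z(L, I) = 7/I + (3 + 2*(-1))/2 = 7/I + (3 - 2)*(½) = 7/I + 1*(½) = 7/I + ½ = ½ + 7/I)
(104 + z(13, 9))² = (104 + (½)*(14 + 9)/9)² = (104 + (½)*(⅑)*23)² = (104 + 23/18)² = (1895/18)² = 3591025/324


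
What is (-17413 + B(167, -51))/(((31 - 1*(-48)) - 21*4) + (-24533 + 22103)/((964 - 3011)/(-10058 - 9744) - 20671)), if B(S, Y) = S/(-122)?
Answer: 173926571711507/48763561406 ≈ 3566.7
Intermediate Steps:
B(S, Y) = -S/122 (B(S, Y) = S*(-1/122) = -S/122)
(-17413 + B(167, -51))/(((31 - 1*(-48)) - 21*4) + (-24533 + 22103)/((964 - 3011)/(-10058 - 9744) - 20671)) = (-17413 - 1/122*167)/(((31 - 1*(-48)) - 21*4) + (-24533 + 22103)/((964 - 3011)/(-10058 - 9744) - 20671)) = (-17413 - 167/122)/(((31 + 48) - 84) - 2430/(-2047/(-19802) - 20671)) = -2124553/(122*((79 - 84) - 2430/(-2047*(-1/19802) - 20671))) = -2124553/(122*(-5 - 2430/(2047/19802 - 20671))) = -2124553/(122*(-5 - 2430/(-409325095/19802))) = -2124553/(122*(-5 - 2430*(-19802/409325095))) = -2124553/(122*(-5 + 9623772/81865019)) = -2124553/(122*(-399701323/81865019)) = -2124553/122*(-81865019/399701323) = 173926571711507/48763561406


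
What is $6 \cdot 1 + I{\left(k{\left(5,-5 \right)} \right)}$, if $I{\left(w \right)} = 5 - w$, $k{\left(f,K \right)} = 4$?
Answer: $7$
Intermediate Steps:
$6 \cdot 1 + I{\left(k{\left(5,-5 \right)} \right)} = 6 \cdot 1 + \left(5 - 4\right) = 6 + \left(5 - 4\right) = 6 + 1 = 7$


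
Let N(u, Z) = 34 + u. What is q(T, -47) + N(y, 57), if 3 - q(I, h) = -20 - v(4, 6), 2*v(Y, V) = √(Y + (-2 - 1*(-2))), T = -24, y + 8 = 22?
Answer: 72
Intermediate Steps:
y = 14 (y = -8 + 22 = 14)
v(Y, V) = √Y/2 (v(Y, V) = √(Y + (-2 - 1*(-2)))/2 = √(Y + (-2 + 2))/2 = √(Y + 0)/2 = √Y/2)
q(I, h) = 24 (q(I, h) = 3 - (-20 - √4/2) = 3 - (-20 - 2/2) = 3 - (-20 - 1*1) = 3 - (-20 - 1) = 3 - 1*(-21) = 3 + 21 = 24)
q(T, -47) + N(y, 57) = 24 + (34 + 14) = 24 + 48 = 72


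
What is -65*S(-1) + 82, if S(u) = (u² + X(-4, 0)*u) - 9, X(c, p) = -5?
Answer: 277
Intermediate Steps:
S(u) = -9 + u² - 5*u (S(u) = (u² - 5*u) - 9 = -9 + u² - 5*u)
-65*S(-1) + 82 = -65*(-9 + (-1)² - 5*(-1)) + 82 = -65*(-9 + 1 + 5) + 82 = -65*(-3) + 82 = 195 + 82 = 277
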